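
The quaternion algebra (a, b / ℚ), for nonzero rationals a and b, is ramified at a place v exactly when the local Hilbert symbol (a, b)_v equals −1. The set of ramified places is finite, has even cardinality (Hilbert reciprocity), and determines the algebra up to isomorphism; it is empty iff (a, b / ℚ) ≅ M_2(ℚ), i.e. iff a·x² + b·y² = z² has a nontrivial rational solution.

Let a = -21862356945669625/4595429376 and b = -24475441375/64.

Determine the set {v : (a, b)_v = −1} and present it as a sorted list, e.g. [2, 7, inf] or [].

[5, 7, 11, 19, 23, inf]

Mod squares: a ≡ -7315, b ≡ -15295. Check v ∈ {∞, 2, 3, 5, 7, 11, 19, 23, 37}.
v=5: a=5^3·(≡3), b=5^3·(≡1) mod 5; (3|5)=-1, (1|5)=+1; (−1)^{3·3·2}·(-1)^3·(+1)^3 = -1.
v=2: v_2(a)=-12, v_2(b)=-6; units ≡ 5, 1 (mod 8); ε·ε+αω+βω = 0·0+-12·0+-6·1 ≡ 0  ⇒  (a,b)_2 = +1.
v=23: a=23^4·(≡17), b=23^3·(≡9) mod 23; (17|23)=-1, (9|23)=+1; (−1)^{4·3·11}·(-1)^3·(+1)^4 = -1.
v=∞: -7315 < 0 and -15295 < 0  ⇒  (a,b)_∞ = -1.
v=7: a=7^3·(≡6), b=7^1·(≡3) mod 7; (6|7)=-1, (3|7)=-1; (−1)^{3·1·3}·(-1)^1·(-1)^3 = -1.
v=19: a=19^-1·(≡3), b=19^1·(≡12) mod 19; (3|19)=-1, (12|19)=-1; (−1)^{-1·1·9}·(-1)^1·(-1)^-1 = -1.
v=11: a=11^3·(≡7), b=11^2·(≡2) mod 11; (7|11)=-1, (2|11)=-1; (−1)^{3·2·5}·(-1)^2·(-1)^3 = -1.
v=37: a=37^2·(≡3), b=37^0·(≡2) mod 37; (3|37)=+1, (2|37)=-1; (−1)^{2·0·18}·(+1)^0·(-1)^2 = +1.
v=3: a=3^-10·(≡2), b=3^0·(≡2) mod 3; (2|3)=-1, (2|3)=-1; (−1)^{-10·0·1}·(-1)^0·(-1)^-10 = +1.
|Ram(-7315, -15295)| = 6, even; anisotropic at {5, 7, 11, 19, 23, ∞}.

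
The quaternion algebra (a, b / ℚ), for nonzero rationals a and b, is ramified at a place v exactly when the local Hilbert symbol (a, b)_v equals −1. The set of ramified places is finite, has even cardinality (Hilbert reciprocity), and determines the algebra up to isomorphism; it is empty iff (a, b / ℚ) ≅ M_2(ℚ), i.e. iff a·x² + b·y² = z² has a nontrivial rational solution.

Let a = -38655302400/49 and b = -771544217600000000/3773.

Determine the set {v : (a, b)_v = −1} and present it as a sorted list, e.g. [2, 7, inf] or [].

(a, b) ≡ (-11, -38038) mod (ℚ^×)²; places V = {2, 3, 5, 7, 11, 13, 19, ∞}.
(a,b)_19: α=2, u≡3; β=3, v≡3 (mod 19); (3|19)=-1, (3|19)=-1; sign (−1)^0·-1^3·-1^2 = -1.
(a,b)_2: α=8, β=17; u≡5, v≡5 (mod 8); ε(u)ε(v)=0·0, αω(v)=8·1, βω(u)=17·1; sum ≡ 1  ⇒  -1.
(a,b)_11: α=1, u≡2; β=-1, v≡10 (mod 11); (2|11)=-1, (10|11)=-1; sign (−1)^1·-1^-1·-1^1 = -1.
(a,b)_5: α=2, u≡1; β=8, v≡3 (mod 5); (1|5)=+1, (3|5)=-1; sign (−1)^0·+1^8·-1^2 = +1.
(a,b)_3: α=2, u≡1; β=0, v≡2 (mod 3); (1|3)=+1, (2|3)=-1; sign (−1)^0·+1^0·-1^2 = +1.
(a,b)_13: α=2, u≡7; β=3, v≡10 (mod 13); (7|13)=-1, (10|13)=+1; sign (−1)^0·-1^3·+1^2 = -1.
(a,b)_∞: sgn(-11)=−, sgn(-38038)=−, so -1.
(a,b)_7: α=-2, u≡6; β=-3, v≡3 (mod 7); (6|7)=-1, (3|7)=-1; sign (−1)^0·-1^-3·-1^-2 = -1.
Ram(-11, -38038) = {2, 7, 11, 13, 19, ∞}; no ℚ_2-point on the conic.

[2, 7, 11, 13, 19, inf]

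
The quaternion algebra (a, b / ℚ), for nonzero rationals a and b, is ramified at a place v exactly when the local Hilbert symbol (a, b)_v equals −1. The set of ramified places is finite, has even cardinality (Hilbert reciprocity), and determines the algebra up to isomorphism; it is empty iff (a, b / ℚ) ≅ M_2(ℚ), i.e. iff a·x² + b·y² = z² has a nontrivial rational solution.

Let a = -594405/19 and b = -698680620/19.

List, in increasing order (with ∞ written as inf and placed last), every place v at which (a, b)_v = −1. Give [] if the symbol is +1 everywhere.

[17, 19, 37, inf]

Mod squares: a ≡ -1254855, b ≡ -10545. Check v ∈ {∞, 2, 3, 5, 7, 11, 17, 19, 37}.
v=5: a=5^1·(≡1), b=5^1·(≡4) mod 5; (1|5)=+1, (4|5)=+1; (−1)^{1·1·2}·(+1)^1·(+1)^1 = +1.
v=19: a=19^-1·(≡10), b=19^-1·(≡15) mod 19; (10|19)=-1, (15|19)=-1; (−1)^{-1·-1·9}·(-1)^-1·(-1)^-1 = -1.
v=3: a=3^3·(≡2), b=3^3·(≡1) mod 3; (2|3)=-1, (1|3)=+1; (−1)^{3·3·1}·(-1)^3·(+1)^3 = +1.
v=11: a=11^0·(≡3), b=11^2·(≡4) mod 11; (3|11)=+1, (4|11)=+1; (−1)^{0·2·5}·(+1)^2·(+1)^0 = +1.
v=7: a=7^1·(≡6), b=7^0·(≡4) mod 7; (6|7)=-1, (4|7)=+1; (−1)^{1·0·3}·(-1)^0·(+1)^1 = +1.
v=37: a=37^1·(≡23), b=37^1·(≡9) mod 37; (23|37)=-1, (9|37)=+1; (−1)^{1·1·18}·(-1)^1·(+1)^1 = -1.
v=17: a=17^1·(≡2), b=17^2·(≡12) mod 17; (2|17)=+1, (12|17)=-1; (−1)^{1·2·8}·(+1)^2·(-1)^1 = -1.
v=∞: -1254855 < 0 and -10545 < 0  ⇒  (a,b)_∞ = -1.
v=2: v_2(a)=0, v_2(b)=2; units ≡ 1, 7 (mod 8); ε·ε+αω+βω = 0·1+0·0+2·0 ≡ 0  ⇒  (a,b)_2 = +1.
(-1254855, -10545 / ℚ) ramifies at {17, 19, 37, ∞}: a division algebra.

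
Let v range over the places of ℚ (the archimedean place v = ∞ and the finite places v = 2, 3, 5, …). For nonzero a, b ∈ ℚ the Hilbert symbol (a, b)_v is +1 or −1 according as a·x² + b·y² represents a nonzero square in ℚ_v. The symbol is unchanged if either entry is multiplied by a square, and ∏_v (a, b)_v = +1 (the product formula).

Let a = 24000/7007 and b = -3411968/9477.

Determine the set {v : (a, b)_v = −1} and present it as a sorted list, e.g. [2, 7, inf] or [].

(a, b) ≡ (2145, -221) mod (ℚ^×)²; places V = {2, 3, 5, 7, 11, 13, 17, ∞}.
(a,b)_13: α=-1, u≡9; β=-1, v≡12 (mod 13); (9|13)=+1, (12|13)=+1; sign (−1)^0·+1^-1·+1^-1 = +1.
(a,b)_∞: sgn(2145)=+, sgn(-221)=−, so +1.
(a,b)_3: α=1, u≡1; β=-6, v≡1 (mod 3); (1|3)=+1, (1|3)=+1; sign (−1)^0·+1^-6·+1^1 = +1.
(a,b)_5: α=3, u≡1; β=0, v≡1 (mod 5); (1|5)=+1, (1|5)=+1; sign (−1)^0·+1^0·+1^3 = +1.
(a,b)_17: α=0, u≡10; β=1, v≡4 (mod 17); (10|17)=-1, (4|17)=+1; sign (−1)^0·-1^1·+1^0 = -1.
(a,b)_7: α=-2, u≡6; β=2, v≡3 (mod 7); (6|7)=-1, (3|7)=-1; sign (−1)^0·-1^2·-1^-2 = +1.
(a,b)_11: α=-1, u≡2; β=0, v≡2 (mod 11); (2|11)=-1, (2|11)=-1; sign (−1)^0·-1^0·-1^-1 = -1.
(a,b)_2: α=6, β=12; u≡1, v≡3 (mod 8); ε(u)ε(v)=0·1, αω(v)=6·1, βω(u)=12·0; sum ≡ 0  ⇒  +1.
|Ram(2145, -221)| = 2, even; anisotropic at {11, 17}.

[11, 17]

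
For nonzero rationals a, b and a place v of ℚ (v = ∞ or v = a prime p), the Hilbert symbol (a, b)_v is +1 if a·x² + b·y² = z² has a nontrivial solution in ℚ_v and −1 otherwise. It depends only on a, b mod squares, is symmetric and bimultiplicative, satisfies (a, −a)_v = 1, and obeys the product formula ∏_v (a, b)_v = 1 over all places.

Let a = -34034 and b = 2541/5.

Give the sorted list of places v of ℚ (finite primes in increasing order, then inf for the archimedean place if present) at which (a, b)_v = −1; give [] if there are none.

(a, b) ≡ (-34034, 105) mod (ℚ^×)²; places V = {2, 3, 5, 7, 11, 13, 17, ∞}.
(a,b)_3: α=0, u≡1; β=1, v≡2 (mod 3); (1|3)=+1, (2|3)=-1; sign (−1)^0·+1^1·-1^0 = +1.
(a,b)_5: α=0, u≡1; β=-1, v≡1 (mod 5); (1|5)=+1, (1|5)=+1; sign (−1)^0·+1^-1·+1^0 = +1.
(a,b)_17: α=1, u≡4; β=0, v≡5 (mod 17); (4|17)=+1, (5|17)=-1; sign (−1)^0·+1^0·-1^1 = -1.
(a,b)_11: α=1, u≡8; β=2, v≡2 (mod 11); (8|11)=-1, (2|11)=-1; sign (−1)^0·-1^2·-1^1 = -1.
(a,b)_7: α=1, u≡3; β=1, v≡4 (mod 7); (3|7)=-1, (4|7)=+1; sign (−1)^1·-1^1·+1^1 = +1.
(a,b)_∞: sgn(-34034)=−, sgn(105)=+, so +1.
(a,b)_2: α=1, β=0; u≡7, v≡1 (mod 8); ε(u)ε(v)=1·0, αω(v)=1·0, βω(u)=0·0; sum ≡ 0  ⇒  +1.
(a,b)_13: α=1, u≡8; β=0, v≡9 (mod 13); (8|13)=-1, (9|13)=+1; sign (−1)^0·-1^0·+1^1 = +1.
Ram(-34034, 105) = {11, 17}; no ℚ_11-point on the conic.

[11, 17]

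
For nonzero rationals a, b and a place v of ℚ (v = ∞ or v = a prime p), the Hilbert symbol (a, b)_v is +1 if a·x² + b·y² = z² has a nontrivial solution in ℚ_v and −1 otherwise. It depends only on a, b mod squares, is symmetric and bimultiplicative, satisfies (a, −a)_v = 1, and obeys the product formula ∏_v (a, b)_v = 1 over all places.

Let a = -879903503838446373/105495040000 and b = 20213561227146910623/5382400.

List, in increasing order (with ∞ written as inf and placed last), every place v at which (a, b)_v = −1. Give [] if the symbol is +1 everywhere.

(a, b) ≡ (-13, 23023) mod (ℚ^×)²; places V = {2, 3, 5, 7, 11, 13, 17, 23, 29, 47, ∞}.
(a,b)_7: α=-2, u≡4; β=3, v≡3 (mod 7); (4|7)=+1, (3|7)=-1; sign (−1)^0·+1^3·-1^-2 = +1.
(a,b)_17: α=2, u≡2; β=0, v≡5 (mod 17); (2|17)=+1, (5|17)=-1; sign (−1)^0·+1^0·-1^2 = +1.
(a,b)_∞: sgn(-13)=−, sgn(23023)=+, so +1.
(a,b)_3: α=4, u≡2; β=4, v≡1 (mod 3); (2|3)=-1, (1|3)=+1; sign (−1)^0·-1^4·+1^4 = +1.
(a,b)_23: α=2, u≡14; β=3, v≡8 (mod 23); (14|23)=-1, (8|23)=+1; sign (−1)^0·-1^3·+1^2 = -1.
(a,b)_11: α=4, u≡3; β=5, v≡3 (mod 11); (3|11)=+1, (3|11)=+1; sign (−1)^0·+1^5·+1^4 = +1.
(a,b)_2: α=-12, β=-8; u≡3, v≡7 (mod 8); ε(u)ε(v)=1·1, αω(v)=-12·0, βω(u)=-8·1; sum ≡ 1  ⇒  -1.
(a,b)_5: α=-4, u≡3; β=-2, v≡3 (mod 5); (3|5)=-1, (3|5)=-1; sign (−1)^0·-1^-2·-1^-4 = +1.
(a,b)_29: α=-2, u≡1; β=-2, v≡15 (mod 29); (1|29)=+1, (15|29)=-1; sign (−1)^0·+1^-2·-1^-2 = +1.
(a,b)_47: α=2, u≡4; β=0, v≡10 (mod 47); (4|47)=+1, (10|47)=-1; sign (−1)^0·+1^0·-1^2 = +1.
(a,b)_13: α=3, u≡4; β=5, v≡9 (mod 13); (4|13)=+1, (9|13)=+1; sign (−1)^0·+1^5·+1^3 = +1.
Ram(-13, 23023) = {2, 23}; no ℚ_2-point on the conic.

[2, 23]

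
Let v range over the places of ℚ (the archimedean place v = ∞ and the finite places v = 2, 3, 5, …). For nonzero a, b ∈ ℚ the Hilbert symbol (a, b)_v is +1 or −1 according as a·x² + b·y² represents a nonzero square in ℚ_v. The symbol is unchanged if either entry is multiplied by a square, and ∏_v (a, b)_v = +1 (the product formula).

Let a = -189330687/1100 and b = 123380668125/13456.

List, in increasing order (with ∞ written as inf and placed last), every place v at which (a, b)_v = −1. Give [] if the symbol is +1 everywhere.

Mod squares: a ≡ -437437, b ≡ 14421. Check v ∈ {∞, 2, 3, 5, 7, 11, 13, 19, 23, 29}.
v=3: a=3^2·(≡2), b=3^5·(≡1) mod 3; (2|3)=-1, (1|3)=+1; (−1)^{2·5·1}·(-1)^5·(+1)^2 = -1.
v=19: a=19^1·(≡7), b=19^1·(≡14) mod 19; (7|19)=+1, (14|19)=-1; (−1)^{1·1·9}·(+1)^1·(-1)^1 = +1.
v=13: a=13^1·(≡5), b=13^2·(≡12) mod 13; (5|13)=-1, (12|13)=+1; (−1)^{1·2·6}·(-1)^2·(+1)^1 = +1.
v=5: a=5^-2·(≡2), b=5^4·(≡4) mod 5; (2|5)=-1, (4|5)=+1; (−1)^{-2·4·2}·(-1)^4·(+1)^-2 = +1.
v=2: v_2(a)=-2, v_2(b)=-4; units ≡ 3, 5 (mod 8); ε·ε+αω+βω = 1·0+-2·1+-4·1 ≡ 0  ⇒  (a,b)_2 = +1.
v=∞: -437437 < 0 and 14421 > 0  ⇒  (a,b)_∞ = +1.
v=7: a=7^1·(≡3), b=7^0·(≡4) mod 7; (3|7)=-1, (4|7)=+1; (−1)^{1·0·3}·(-1)^0·(+1)^1 = +1.
v=29: a=29^0·(≡20), b=29^-2·(≡8) mod 29; (20|29)=+1, (8|29)=-1; (−1)^{0·-2·14}·(+1)^-2·(-1)^0 = +1.
v=23: a=23^3·(≡9), b=23^1·(≡4) mod 23; (9|23)=+1, (4|23)=+1; (−1)^{3·1·11}·(+1)^1·(+1)^3 = -1.
v=11: a=11^-1·(≡4), b=11^1·(≡8) mod 11; (4|11)=+1, (8|11)=-1; (−1)^{-1·1·5}·(+1)^1·(-1)^-1 = +1.
(-437437, 14421 / ℚ) ramifies at {3, 23}: a division algebra.

[3, 23]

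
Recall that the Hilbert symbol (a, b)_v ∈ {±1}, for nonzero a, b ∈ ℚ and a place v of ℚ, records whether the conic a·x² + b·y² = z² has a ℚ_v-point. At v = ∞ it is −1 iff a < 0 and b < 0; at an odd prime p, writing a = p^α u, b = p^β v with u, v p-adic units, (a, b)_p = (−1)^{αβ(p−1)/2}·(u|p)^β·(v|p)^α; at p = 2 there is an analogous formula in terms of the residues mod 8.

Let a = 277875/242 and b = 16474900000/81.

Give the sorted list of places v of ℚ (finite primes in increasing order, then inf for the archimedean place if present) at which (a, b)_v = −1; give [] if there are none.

[2, 5]

(a, b) ≡ (2470, 1647490) mod (ℚ^×)²; places V = {2, 3, 5, 11, 13, 19, 23, 29, ∞}.
(a,b)_13: α=1, u≡2; β=1, v≡6 (mod 13); (2|13)=-1, (6|13)=-1; sign (−1)^0·-1^1·-1^1 = +1.
(a,b)_19: α=1, u≡1; β=1, v≡8 (mod 19); (1|19)=+1, (8|19)=-1; sign (−1)^1·+1^1·-1^1 = +1.
(a,b)_11: α=-2, u≡2; β=0, v≡5 (mod 11); (2|11)=-1, (5|11)=+1; sign (−1)^0·-1^0·+1^-2 = +1.
(a,b)_∞: sgn(2470)=+, sgn(1647490)=+, so +1.
(a,b)_3: α=2, u≡1; β=-4, v≡1 (mod 3); (1|3)=+1, (1|3)=+1; sign (−1)^0·+1^-4·+1^2 = +1.
(a,b)_29: α=0, u≡20; β=1, v≡4 (mod 29); (20|29)=+1, (4|29)=+1; sign (−1)^0·+1^1·+1^0 = +1.
(a,b)_2: α=-1, β=5; u≡3, v≡1 (mod 8); ε(u)ε(v)=1·0, αω(v)=-1·0, βω(u)=5·1; sum ≡ 1  ⇒  -1.
(a,b)_23: α=0, u≡1; β=1, v≡12 (mod 23); (1|23)=+1, (12|23)=+1; sign (−1)^0·+1^1·+1^0 = +1.
(a,b)_5: α=3, u≡4; β=5, v≡3 (mod 5); (4|5)=+1, (3|5)=-1; sign (−1)^0·+1^5·-1^3 = -1.
|Ram(2470, 1647490)| = 2, even; anisotropic at {2, 5}.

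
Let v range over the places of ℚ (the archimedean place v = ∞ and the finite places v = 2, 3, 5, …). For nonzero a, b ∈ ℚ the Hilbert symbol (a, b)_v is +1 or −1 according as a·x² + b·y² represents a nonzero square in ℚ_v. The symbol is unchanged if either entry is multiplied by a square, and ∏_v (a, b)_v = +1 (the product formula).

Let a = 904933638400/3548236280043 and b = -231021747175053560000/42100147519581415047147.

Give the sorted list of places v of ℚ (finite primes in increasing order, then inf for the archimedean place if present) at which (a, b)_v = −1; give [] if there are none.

(a, b) ≡ (3, -33) mod (ℚ^×)²; places V = {2, 3, 5, 7, 11, 13, 17, 19, 23, 37, 41, 47, ∞}.
(a,b)_41: α=0, u≡22; β=2, v≡9 (mod 41); (22|41)=-1, (9|41)=+1; sign (−1)^0·-1^2·+1^0 = +1.
(a,b)_7: α=-2, u≡3; β=-6, v≡4 (mod 7); (3|7)=-1, (4|7)=+1; sign (−1)^0·-1^-6·+1^-2 = +1.
(a,b)_2: α=8, β=6; u≡3, v≡7 (mod 8); ε(u)ε(v)=1·1, αω(v)=8·0, βω(u)=6·1; sum ≡ 1  ⇒  -1.
(a,b)_5: α=2, u≡2; β=4, v≡2 (mod 5); (2|5)=-1, (2|5)=-1; sign (−1)^0·-1^4·-1^2 = +1.
(a,b)_∞: sgn(3)=+, sgn(-33)=−, so +1.
(a,b)_17: α=-2, u≡3; β=-2, v≡16 (mod 17); (3|17)=-1, (16|17)=+1; sign (−1)^0·-1^-2·+1^-2 = +1.
(a,b)_13: α=-2, u≡1; β=-4, v≡8 (mod 13); (1|13)=+1, (8|13)=-1; sign (−1)^0·+1^-4·-1^-2 = +1.
(a,b)_47: α=2, u≡37; β=4, v≡42 (mod 47); (37|47)=+1, (42|47)=+1; sign (−1)^0·+1^4·+1^2 = +1.
(a,b)_3: α=-1, u≡1; β=-5, v≡1 (mod 3); (1|3)=+1, (1|3)=+1; sign (−1)^1·+1^-5·+1^-1 = -1.
(a,b)_23: α=2, u≡1; β=2, v≡12 (mod 23); (1|23)=+1, (12|23)=+1; sign (−1)^0·+1^2·+1^2 = +1.
(a,b)_11: α=2, u≡1; β=3, v≡10 (mod 11); (1|11)=+1, (10|11)=-1; sign (−1)^0·+1^3·-1^2 = +1.
(a,b)_37: α=-2, u≡7; β=-2, v≡7 (mod 37); (7|37)=+1, (7|37)=+1; sign (−1)^0·+1^-2·+1^-2 = +1.
(a,b)_19: α=-2, u≡15; β=-4, v≡1 (mod 19); (15|19)=-1, (1|19)=+1; sign (−1)^0·-1^-4·+1^-2 = +1.
|Ram(3, -33)| = 2, even; anisotropic at {2, 3}.

[2, 3]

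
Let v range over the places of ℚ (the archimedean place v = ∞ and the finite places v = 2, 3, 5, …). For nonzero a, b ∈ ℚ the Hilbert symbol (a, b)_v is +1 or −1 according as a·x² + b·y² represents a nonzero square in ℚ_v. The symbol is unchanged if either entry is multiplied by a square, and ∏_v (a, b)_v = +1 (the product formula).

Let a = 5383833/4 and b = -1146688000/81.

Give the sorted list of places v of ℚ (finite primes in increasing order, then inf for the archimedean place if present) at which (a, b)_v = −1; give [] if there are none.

(a, b) ≡ (31857, -179170) mod (ℚ^×)²; places V = {2, 3, 5, 7, 13, 19, 23, 37, 41, ∞}.
(a,b)_19: α=0, u≡3; β=1, v≡15 (mod 19); (3|19)=-1, (15|19)=-1; sign (−1)^0·-1^1·-1^0 = -1.
(a,b)_5: α=0, u≡2; β=3, v≡1 (mod 5); (2|5)=-1, (1|5)=+1; sign (−1)^0·-1^3·+1^0 = -1.
(a,b)_∞: sgn(31857)=+, sgn(-179170)=−, so +1.
(a,b)_41: α=1, u≡18; β=1, v≡14 (mod 41); (18|41)=+1, (14|41)=-1; sign (−1)^0·+1^1·-1^1 = -1.
(a,b)_2: α=-2, β=9; u≡1, v≡7 (mod 8); ε(u)ε(v)=0·1, αω(v)=-2·0, βω(u)=9·0; sum ≡ 0  ⇒  +1.
(a,b)_3: α=1, u≡2; β=-4, v≡2 (mod 3); (2|3)=-1, (2|3)=-1; sign (−1)^0·-1^-4·-1^1 = -1.
(a,b)_13: α=2, u≡5; β=0, v≡12 (mod 13); (5|13)=-1, (12|13)=+1; sign (−1)^0·-1^0·+1^2 = +1.
(a,b)_37: α=1, u≡34; β=0, v≡34 (mod 37); (34|37)=+1, (34|37)=+1; sign (−1)^0·+1^0·+1^1 = +1.
(a,b)_23: α=0, u≡4; β=1, v≡15 (mod 23); (4|23)=+1, (15|23)=-1; sign (−1)^0·+1^1·-1^0 = +1.
(a,b)_7: α=1, u≡2; β=0, v≡1 (mod 7); (2|7)=+1, (1|7)=+1; sign (−1)^0·+1^0·+1^1 = +1.
(31857, -179170 / ℚ) ramifies at {3, 5, 19, 41}: a division algebra.

[3, 5, 19, 41]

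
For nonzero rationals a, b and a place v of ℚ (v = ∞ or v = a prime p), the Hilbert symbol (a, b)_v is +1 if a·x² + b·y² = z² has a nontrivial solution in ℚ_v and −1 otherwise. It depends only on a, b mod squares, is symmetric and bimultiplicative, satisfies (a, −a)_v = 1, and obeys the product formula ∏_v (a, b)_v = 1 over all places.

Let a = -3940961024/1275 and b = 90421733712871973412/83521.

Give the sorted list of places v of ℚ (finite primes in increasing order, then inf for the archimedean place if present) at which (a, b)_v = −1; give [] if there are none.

[7, 13]

(a, b) ≡ (-561, 273) mod (ℚ^×)²; places V = {2, 3, 5, 7, 11, 13, 17, ∞}.
(a,b)_13: α=4, u≡11; β=7, v≡7 (mod 13); (11|13)=-1, (7|13)=-1; sign (−1)^0·-1^7·-1^4 = -1.
(a,b)_7: α=2, u≡5; β=5, v≡4 (mod 7); (5|7)=-1, (4|7)=+1; sign (−1)^0·-1^5·+1^2 = -1.
(a,b)_5: α=-2, u≡1; β=0, v≡2 (mod 5); (1|5)=+1, (2|5)=-1; sign (−1)^0·+1^0·-1^-2 = +1.
(a,b)_∞: sgn(-561)=−, sgn(273)=+, so +1.
(a,b)_11: α=1, u≡9; β=2, v≡9 (mod 11); (9|11)=+1, (9|11)=+1; sign (−1)^0·+1^2·+1^1 = +1.
(a,b)_17: α=-1, u≡8; β=-4, v≡16 (mod 17); (8|17)=+1, (16|17)=+1; sign (−1)^0·+1^-4·+1^-1 = +1.
(a,b)_2: α=8, β=2; u≡7, v≡1 (mod 8); ε(u)ε(v)=1·0, αω(v)=8·0, βω(u)=2·0; sum ≡ 0  ⇒  +1.
(a,b)_3: α=-1, u≡2; β=11, v≡1 (mod 3); (2|3)=-1, (1|3)=+1; sign (−1)^1·-1^11·+1^-1 = +1.
(-561, 273 / ℚ) ramifies at {7, 13}: a division algebra.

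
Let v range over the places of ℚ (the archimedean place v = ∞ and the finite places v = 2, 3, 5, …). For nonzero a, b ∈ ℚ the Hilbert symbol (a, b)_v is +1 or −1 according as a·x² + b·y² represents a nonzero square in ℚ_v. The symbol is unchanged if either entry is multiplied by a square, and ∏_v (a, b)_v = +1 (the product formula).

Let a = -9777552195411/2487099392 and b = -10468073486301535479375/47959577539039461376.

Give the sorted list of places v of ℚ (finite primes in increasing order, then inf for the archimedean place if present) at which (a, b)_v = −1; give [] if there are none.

[13, inf]

Mod squares: a ≡ -182, b ≡ -7. Check v ∈ {∞, 2, 3, 5, 7, 11, 13, 17, 19, 29, 43}.
v=13: a=13^1·(≡9), b=13^2·(≡7) mod 13; (9|13)=+1, (7|13)=-1; (−1)^{1·2·6}·(+1)^2·(-1)^1 = -1.
v=11: a=11^4·(≡9), b=11^8·(≡1) mod 11; (9|11)=+1, (1|11)=+1; (−1)^{4·8·5}·(+1)^8·(+1)^4 = +1.
v=∞: -182 < 0 and -7 < 0  ⇒  (a,b)_∞ = -1.
v=17: a=17^0·(≡5), b=17^-2·(≡5) mod 17; (5|17)=-1, (5|17)=-1; (−1)^{0·-2·8}·(-1)^-2·(-1)^0 = +1.
v=19: a=19^-2·(≡18), b=19^-6·(≡12) mod 19; (18|19)=-1, (12|19)=-1; (−1)^{-2·-6·9}·(-1)^-6·(-1)^-2 = +1.
v=3: a=3^4·(≡1), b=3^6·(≡2) mod 3; (1|3)=+1, (2|3)=-1; (−1)^{4·6·1}·(+1)^6·(-1)^4 = +1.
v=43: a=43^2·(≡42), b=43^2·(≡41) mod 43; (42|43)=-1, (41|43)=+1; (−1)^{2·2·21}·(-1)^2·(+1)^2 = +1.
v=29: a=29^-2·(≡27), b=29^-2·(≡16) mod 29; (27|29)=-1, (16|29)=+1; (−1)^{-2·-2·14}·(-1)^-2·(+1)^-2 = +1.
v=5: a=5^0·(≡2), b=5^4·(≡3) mod 5; (2|5)=-1, (3|5)=-1; (−1)^{0·4·2}·(-1)^4·(-1)^0 = +1.
v=7: a=7^3·(≡2), b=7^3·(≡6) mod 7; (2|7)=+1, (6|7)=-1; (−1)^{3·3·3}·(+1)^3·(-1)^3 = +1.
v=2: v_2(a)=-13, v_2(b)=-22; units ≡ 5, 1 (mod 8); ε·ε+αω+βω = 0·0+-13·0+-22·1 ≡ 0  ⇒  (a,b)_2 = +1.
|Ram(-182, -7)| = 2, even; anisotropic at {13, ∞}.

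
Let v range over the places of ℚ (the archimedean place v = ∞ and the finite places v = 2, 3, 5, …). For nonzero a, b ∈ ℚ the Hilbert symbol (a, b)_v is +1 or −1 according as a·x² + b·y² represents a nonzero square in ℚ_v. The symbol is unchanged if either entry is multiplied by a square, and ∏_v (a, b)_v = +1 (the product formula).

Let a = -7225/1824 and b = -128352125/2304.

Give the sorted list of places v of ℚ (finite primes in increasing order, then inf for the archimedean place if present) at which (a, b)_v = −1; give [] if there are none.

Mod squares: a ≡ -114, b ≡ -17765. Check v ∈ {∞, 2, 3, 5, 11, 17, 19}.
v=17: a=17^2·(≡12), b=17^3·(≡8) mod 17; (12|17)=-1, (8|17)=+1; (−1)^{2·3·8}·(-1)^3·(+1)^2 = -1.
v=∞: -114 < 0 and -17765 < 0  ⇒  (a,b)_∞ = -1.
v=19: a=19^-1·(≡14), b=19^1·(≡15) mod 19; (14|19)=-1, (15|19)=-1; (−1)^{-1·1·9}·(-1)^1·(-1)^-1 = -1.
v=11: a=11^0·(≡10), b=11^1·(≡8) mod 11; (10|11)=-1, (8|11)=-1; (−1)^{0·1·5}·(-1)^1·(-1)^0 = -1.
v=5: a=5^2·(≡4), b=5^3·(≡2) mod 5; (4|5)=+1, (2|5)=-1; (−1)^{2·3·2}·(+1)^3·(-1)^2 = +1.
v=2: v_2(a)=-5, v_2(b)=-8; units ≡ 7, 3 (mod 8); ε·ε+αω+βω = 1·1+-5·1+-8·0 ≡ 0  ⇒  (a,b)_2 = +1.
v=3: a=3^-1·(≡1), b=3^-2·(≡1) mod 3; (1|3)=+1, (1|3)=+1; (−1)^{-1·-2·1}·(+1)^-2·(+1)^-1 = +1.
(-114, -17765 / ℚ) ramifies at {11, 17, 19, ∞}: a division algebra.

[11, 17, 19, inf]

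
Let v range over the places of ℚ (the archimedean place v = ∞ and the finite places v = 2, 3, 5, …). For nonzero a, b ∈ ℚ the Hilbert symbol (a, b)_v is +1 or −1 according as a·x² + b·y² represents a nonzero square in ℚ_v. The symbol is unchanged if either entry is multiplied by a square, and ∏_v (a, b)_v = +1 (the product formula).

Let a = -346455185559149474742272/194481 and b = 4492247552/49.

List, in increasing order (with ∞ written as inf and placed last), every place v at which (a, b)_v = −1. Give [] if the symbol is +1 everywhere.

(a, b) ≡ (-1073, 12818) mod (ℚ^×)²; places V = {2, 3, 7, 13, 17, 29, 37, ∞}.
(a,b)_17: α=2, u≡1; β=1, v≡7 (mod 17); (1|17)=+1, (7|17)=-1; sign (−1)^0·+1^1·-1^2 = +1.
(a,b)_13: α=2, u≡11; β=1, v≡11 (mod 13); (11|13)=-1, (11|13)=-1; sign (−1)^0·-1^1·-1^2 = -1.
(a,b)_37: α=5, u≡23; β=2, v≡33 (mod 37); (23|37)=-1, (33|37)=+1; sign (−1)^0·-1^2·+1^5 = +1.
(a,b)_∞: sgn(-1073)=−, sgn(12818)=+, so +1.
(a,b)_29: α=3, u≡3; β=1, v≡4 (mod 29); (3|29)=-1, (4|29)=+1; sign (−1)^0·-1^1·+1^3 = -1.
(a,b)_2: α=22, β=9; u≡7, v≡1 (mod 8); ε(u)ε(v)=1·0, αω(v)=22·0, βω(u)=9·0; sum ≡ 0  ⇒  +1.
(a,b)_7: α=-4, u≡3; β=-2, v≡2 (mod 7); (3|7)=-1, (2|7)=+1; sign (−1)^0·-1^-2·+1^-4 = +1.
(a,b)_3: α=-4, u≡1; β=0, v≡2 (mod 3); (1|3)=+1, (2|3)=-1; sign (−1)^0·+1^0·-1^-4 = +1.
(-1073, 12818 / ℚ) ramifies at {13, 29}: a division algebra.

[13, 29]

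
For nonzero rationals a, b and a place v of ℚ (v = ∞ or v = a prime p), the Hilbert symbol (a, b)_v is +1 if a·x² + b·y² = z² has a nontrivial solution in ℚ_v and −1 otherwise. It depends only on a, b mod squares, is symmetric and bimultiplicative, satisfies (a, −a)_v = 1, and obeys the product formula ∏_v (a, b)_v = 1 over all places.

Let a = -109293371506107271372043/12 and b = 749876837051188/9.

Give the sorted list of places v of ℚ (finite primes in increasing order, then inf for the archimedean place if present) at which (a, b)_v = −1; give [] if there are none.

[23, 31]

(a, b) ≡ (-964689, 37) mod (ℚ^×)²; places V = {2, 3, 7, 11, 23, 31, 37, 41, ∞}.
(a,b)_7: α=4, u≡2; β=2, v≡1 (mod 7); (2|7)=+1, (1|7)=+1; sign (−1)^0·+1^2·+1^4 = +1.
(a,b)_31: α=3, u≡5; β=2, v≡30 (mod 31); (5|31)=+1, (30|31)=-1; sign (−1)^0·+1^2·-1^3 = -1.
(a,b)_37: α=2, u≡28; β=1, v≡36 (mod 37); (28|37)=+1, (36|37)=+1; sign (−1)^0·+1^1·+1^2 = +1.
(a,b)_3: α=-1, u≡1; β=-2, v≡1 (mod 3); (1|3)=+1, (1|3)=+1; sign (−1)^0·+1^-2·+1^-1 = +1.
(a,b)_41: α=3, u≡21; β=2, v≡2 (mod 41); (21|41)=+1, (2|41)=+1; sign (−1)^0·+1^2·+1^3 = +1.
(a,b)_11: α=3, u≡5; β=2, v≡1 (mod 11); (5|11)=+1, (1|11)=+1; sign (−1)^0·+1^2·+1^3 = +1.
(a,b)_∞: sgn(-964689)=−, sgn(37)=+, so +1.
(a,b)_2: α=-2, β=2; u≡7, v≡5 (mod 8); ε(u)ε(v)=1·0, αω(v)=-2·1, βω(u)=2·0; sum ≡ 0  ⇒  +1.
(a,b)_23: α=3, u≡13; β=2, v≡7 (mod 23); (13|23)=+1, (7|23)=-1; sign (−1)^0·+1^2·-1^3 = -1.
Ram(-964689, 37) = {23, 31}; no ℚ_23-point on the conic.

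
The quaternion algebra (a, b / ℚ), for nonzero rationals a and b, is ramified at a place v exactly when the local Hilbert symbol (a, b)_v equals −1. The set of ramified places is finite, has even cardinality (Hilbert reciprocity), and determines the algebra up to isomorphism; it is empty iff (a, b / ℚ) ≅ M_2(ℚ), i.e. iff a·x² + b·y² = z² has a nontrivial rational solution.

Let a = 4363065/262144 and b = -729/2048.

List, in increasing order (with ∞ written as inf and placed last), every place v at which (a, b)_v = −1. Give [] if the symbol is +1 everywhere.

Mod squares: a ≡ 665, b ≡ -2. Check v ∈ {∞, 2, 3, 5, 7, 19}.
v=2: v_2(a)=-18, v_2(b)=-11; units ≡ 1, 7 (mod 8); ε·ε+αω+βω = 0·1+-18·0+-11·0 ≡ 0  ⇒  (a,b)_2 = +1.
v=3: a=3^8·(≡2), b=3^6·(≡1) mod 3; (2|3)=-1, (1|3)=+1; (−1)^{8·6·1}·(-1)^6·(+1)^8 = +1.
v=5: a=5^1·(≡2), b=5^0·(≡2) mod 5; (2|5)=-1, (2|5)=-1; (−1)^{1·0·2}·(-1)^0·(-1)^1 = -1.
v=∞: 665 > 0 and -2 < 0  ⇒  (a,b)_∞ = +1.
v=19: a=19^1·(≡1), b=19^0·(≡16) mod 19; (1|19)=+1, (16|19)=+1; (−1)^{1·0·9}·(+1)^0·(+1)^1 = +1.
v=7: a=7^1·(≡1), b=7^0·(≡5) mod 7; (1|7)=+1, (5|7)=-1; (−1)^{1·0·3}·(+1)^0·(-1)^1 = -1.
(665, -2 / ℚ) ramifies at {5, 7}: a division algebra.

[5, 7]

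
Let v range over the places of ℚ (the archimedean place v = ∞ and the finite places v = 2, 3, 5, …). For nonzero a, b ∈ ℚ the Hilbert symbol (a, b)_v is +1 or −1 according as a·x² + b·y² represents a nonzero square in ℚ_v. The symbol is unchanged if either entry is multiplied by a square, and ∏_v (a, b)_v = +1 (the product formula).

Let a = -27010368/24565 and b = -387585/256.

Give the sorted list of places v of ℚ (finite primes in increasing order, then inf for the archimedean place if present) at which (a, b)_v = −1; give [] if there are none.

[2, 5, 29, inf]

(a, b) ≡ (-81345, -4785) mod (ℚ^×)²; places V = {2, 3, 5, 7, 11, 17, 29, ∞}.
(a,b)_11: α=1, u≡10; β=1, v≡3 (mod 11); (10|11)=-1, (3|11)=+1; sign (−1)^1·-1^1·+1^1 = +1.
(a,b)_∞: sgn(-81345)=−, sgn(-4785)=−, so -1.
(a,b)_29: α=1, u≡15; β=1, v≡5 (mod 29); (15|29)=-1, (5|29)=+1; sign (−1)^0·-1^1·+1^1 = -1.
(a,b)_3: α=3, u≡2; β=5, v≡1 (mod 3); (2|3)=-1, (1|3)=+1; sign (−1)^1·-1^5·+1^3 = +1.
(a,b)_17: α=-3, u≡13; β=0, v≡15 (mod 17); (13|17)=+1, (15|17)=+1; sign (−1)^0·+1^0·+1^-3 = +1.
(a,b)_2: α=6, β=-8; u≡7, v≡7 (mod 8); ε(u)ε(v)=1·1, αω(v)=6·0, βω(u)=-8·0; sum ≡ 1  ⇒  -1.
(a,b)_5: α=-1, u≡4; β=1, v≡3 (mod 5); (4|5)=+1, (3|5)=-1; sign (−1)^0·+1^1·-1^-1 = -1.
(a,b)_7: α=2, u≡2; β=0, v≡3 (mod 7); (2|7)=+1, (3|7)=-1; sign (−1)^0·+1^0·-1^2 = +1.
Ram(-81345, -4785) = {2, 5, 29, ∞}; no ℚ_2-point on the conic.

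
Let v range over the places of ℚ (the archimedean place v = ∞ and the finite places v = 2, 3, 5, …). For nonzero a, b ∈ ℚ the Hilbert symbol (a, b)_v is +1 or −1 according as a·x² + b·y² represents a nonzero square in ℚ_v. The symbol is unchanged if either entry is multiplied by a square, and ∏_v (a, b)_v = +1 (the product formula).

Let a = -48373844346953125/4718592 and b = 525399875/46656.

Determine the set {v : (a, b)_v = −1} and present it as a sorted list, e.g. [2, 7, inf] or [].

Mod squares: a ≡ -10010, b ≡ 124355. Check v ∈ {∞, 2, 3, 5, 7, 11, 13, 17, 19}.
v=19: a=19^2·(≡15), b=19^1·(≡4) mod 19; (15|19)=-1, (4|19)=+1; (−1)^{2·1·9}·(-1)^1·(+1)^2 = -1.
v=17: a=17^2·(≡5), b=17^1·(≡12) mod 17; (5|17)=-1, (12|17)=-1; (−1)^{2·1·8}·(-1)^1·(-1)^2 = -1.
v=∞: -10010 < 0 and 124355 > 0  ⇒  (a,b)_∞ = +1.
v=5: a=5^7·(≡2), b=5^3·(≡4) mod 5; (2|5)=-1, (4|5)=+1; (−1)^{7·3·2}·(-1)^3·(+1)^7 = -1.
v=3: a=3^-2·(≡1), b=3^-6·(≡2) mod 3; (1|3)=+1, (2|3)=-1; (−1)^{-2·-6·1}·(+1)^-6·(-1)^-2 = +1.
v=13: a=13^1·(≡4), b=13^2·(≡10) mod 13; (4|13)=+1, (10|13)=+1; (−1)^{1·2·6}·(+1)^2·(+1)^1 = +1.
v=11: a=11^3·(≡5), b=11^1·(≡6) mod 11; (5|11)=+1, (6|11)=-1; (−1)^{3·1·5}·(+1)^1·(-1)^3 = +1.
v=7: a=7^3·(≡3), b=7^1·(≡3) mod 7; (3|7)=-1, (3|7)=-1; (−1)^{3·1·3}·(-1)^1·(-1)^3 = -1.
v=2: v_2(a)=-19, v_2(b)=-6; units ≡ 3, 3 (mod 8); ε·ε+αω+βω = 1·1+-19·1+-6·1 ≡ 0  ⇒  (a,b)_2 = +1.
|Ram(-10010, 124355)| = 4, even; anisotropic at {5, 7, 17, 19}.

[5, 7, 17, 19]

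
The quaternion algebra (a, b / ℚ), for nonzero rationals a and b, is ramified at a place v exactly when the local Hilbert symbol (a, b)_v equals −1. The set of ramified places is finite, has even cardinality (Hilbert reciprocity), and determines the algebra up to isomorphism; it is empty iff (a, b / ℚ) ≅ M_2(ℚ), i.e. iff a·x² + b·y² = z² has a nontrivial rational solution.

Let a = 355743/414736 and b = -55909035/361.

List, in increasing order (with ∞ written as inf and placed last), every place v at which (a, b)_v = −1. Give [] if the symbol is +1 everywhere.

Mod squares: a ≡ 47, b ≡ -690235. Check v ∈ {∞, 2, 3, 5, 7, 13, 19, 23, 29, 37, 41, 47}.
v=3: a=3^2·(≡2), b=3^4·(≡2) mod 3; (2|3)=-1, (2|3)=-1; (−1)^{2·4·1}·(-1)^4·(-1)^2 = +1.
v=47: a=47^1·(≡12), b=47^0·(≡28) mod 47; (12|47)=+1, (28|47)=+1; (−1)^{1·0·23}·(+1)^0·(+1)^1 = +1.
v=41: a=41^0·(≡13), b=41^1·(≡2) mod 41; (13|41)=-1, (2|41)=+1; (−1)^{0·1·20}·(-1)^1·(+1)^0 = -1.
v=∞: 47 > 0 and -690235 < 0  ⇒  (a,b)_∞ = +1.
v=37: a=37^0·(≡33), b=37^1·(≡26) mod 37; (33|37)=+1, (26|37)=+1; (−1)^{0·1·18}·(+1)^1·(+1)^0 = +1.
v=23: a=23^-2·(≡1), b=23^0·(≡2) mod 23; (1|23)=+1, (2|23)=+1; (−1)^{-2·0·11}·(+1)^0·(+1)^-2 = +1.
v=19: a=19^0·(≡11), b=19^-2·(≡4) mod 19; (11|19)=+1, (4|19)=+1; (−1)^{0·-2·9}·(+1)^-2·(+1)^0 = +1.
v=7: a=7^-2·(≡3), b=7^1·(≡4) mod 7; (3|7)=-1, (4|7)=+1; (−1)^{-2·1·3}·(-1)^1·(+1)^-2 = -1.
v=5: a=5^0·(≡3), b=5^1·(≡3) mod 5; (3|5)=-1, (3|5)=-1; (−1)^{0·1·2}·(-1)^1·(-1)^0 = -1.
v=29: a=29^2·(≡19), b=29^0·(≡5) mod 29; (19|29)=-1, (5|29)=+1; (−1)^{2·0·14}·(-1)^0·(+1)^2 = +1.
v=13: a=13^0·(≡5), b=13^1·(≡3) mod 13; (5|13)=-1, (3|13)=+1; (−1)^{0·1·6}·(-1)^1·(+1)^0 = -1.
v=2: v_2(a)=-4, v_2(b)=0; units ≡ 7, 5 (mod 8); ε·ε+αω+βω = 1·0+-4·1+0·0 ≡ 0  ⇒  (a,b)_2 = +1.
(47, -690235 / ℚ) ramifies at {5, 7, 13, 41}: a division algebra.

[5, 7, 13, 41]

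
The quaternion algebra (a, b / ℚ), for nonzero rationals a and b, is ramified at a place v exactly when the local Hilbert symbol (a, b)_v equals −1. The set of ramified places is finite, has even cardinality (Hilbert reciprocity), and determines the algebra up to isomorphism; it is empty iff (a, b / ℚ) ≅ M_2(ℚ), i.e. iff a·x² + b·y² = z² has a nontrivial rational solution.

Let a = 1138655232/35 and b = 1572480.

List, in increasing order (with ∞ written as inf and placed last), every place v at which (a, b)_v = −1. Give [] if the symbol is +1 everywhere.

[2, 7, 11, 13]

Mod squares: a ≡ 30030, b ≡ 2730. Check v ∈ {∞, 2, 3, 5, 7, 11, 13}.
v=∞: 30030 > 0 and 2730 > 0  ⇒  (a,b)_∞ = +1.
v=5: a=5^-1·(≡1), b=5^1·(≡1) mod 5; (1|5)=+1, (1|5)=+1; (−1)^{-1·1·2}·(+1)^1·(+1)^-1 = +1.
v=11: a=11^1·(≡10), b=11^0·(≡8) mod 11; (10|11)=-1, (8|11)=-1; (−1)^{1·0·5}·(-1)^0·(-1)^1 = -1.
v=13: a=13^1·(≡10), b=13^1·(≡8) mod 13; (10|13)=+1, (8|13)=-1; (−1)^{1·1·6}·(+1)^1·(-1)^1 = -1.
v=7: a=7^-1·(≡3), b=7^1·(≡3) mod 7; (3|7)=-1, (3|7)=-1; (−1)^{-1·1·3}·(-1)^1·(-1)^-1 = -1.
v=2: v_2(a)=15, v_2(b)=7; units ≡ 7, 5 (mod 8); ε·ε+αω+βω = 1·0+15·1+7·0 ≡ 1  ⇒  (a,b)_2 = -1.
v=3: a=3^5·(≡2), b=3^3·(≡1) mod 3; (2|3)=-1, (1|3)=+1; (−1)^{5·3·1}·(-1)^3·(+1)^5 = +1.
(30030, 2730 / ℚ) ramifies at {2, 7, 11, 13}: a division algebra.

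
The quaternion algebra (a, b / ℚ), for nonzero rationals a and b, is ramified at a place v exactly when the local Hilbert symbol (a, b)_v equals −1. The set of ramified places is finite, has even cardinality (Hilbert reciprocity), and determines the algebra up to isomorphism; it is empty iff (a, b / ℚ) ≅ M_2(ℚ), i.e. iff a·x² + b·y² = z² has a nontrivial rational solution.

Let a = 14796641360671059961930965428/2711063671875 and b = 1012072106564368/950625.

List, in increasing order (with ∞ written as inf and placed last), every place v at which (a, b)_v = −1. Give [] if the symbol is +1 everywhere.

[23, 29]

(a, b) ≡ (159, 12673) mod (ℚ^×)²; places V = {2, 3, 5, 7, 13, 19, 23, 29, 31, 43, 53, ∞}.
(a,b)_13: α=-4, u≡4; β=-2, v≡2 (mod 13); (4|13)=+1, (2|13)=-1; sign (−1)^0·+1^-2·-1^-4 = +1.
(a,b)_29: α=2, u≡8; β=1, v≡15 (mod 29); (8|29)=-1, (15|29)=-1; sign (−1)^0·-1^1·-1^2 = -1.
(a,b)_∞: sgn(159)=+, sgn(12673)=+, so +1.
(a,b)_53: α=3, u≡39; β=2, v≡6 (mod 53); (39|53)=-1, (6|53)=+1; sign (−1)^0·-1^2·+1^3 = +1.
(a,b)_43: α=4, u≡5; β=2, v≡40 (mod 43); (5|43)=-1, (40|43)=+1; sign (−1)^0·-1^2·+1^4 = +1.
(a,b)_5: α=-8, u≡1; β=-4, v≡3 (mod 5); (1|5)=+1, (3|5)=-1; sign (−1)^0·+1^-4·-1^-8 = +1.
(a,b)_2: α=2, β=4; u≡7, v≡1 (mod 8); ε(u)ε(v)=1·0, αω(v)=2·0, βω(u)=4·0; sum ≡ 0  ⇒  +1.
(a,b)_7: α=2, u≡3; β=0, v≡6 (mod 7); (3|7)=-1, (6|7)=-1; sign (−1)^0·-1^0·-1^2 = +1.
(a,b)_23: α=2, u≡14; β=1, v≡19 (mod 23); (14|23)=-1, (19|23)=-1; sign (−1)^0·-1^1·-1^2 = -1.
(a,b)_3: α=-5, u≡2; β=-2, v≡1 (mod 3); (2|3)=-1, (1|3)=+1; sign (−1)^0·-1^-2·+1^-5 = +1.
(a,b)_19: α=2, u≡6; β=1, v≡14 (mod 19); (6|19)=+1, (14|19)=-1; sign (−1)^0·+1^1·-1^2 = +1.
(a,b)_31: α=4, u≡8; β=2, v≡10 (mod 31); (8|31)=+1, (10|31)=+1; sign (−1)^0·+1^2·+1^4 = +1.
|Ram(159, 12673)| = 2, even; anisotropic at {23, 29}.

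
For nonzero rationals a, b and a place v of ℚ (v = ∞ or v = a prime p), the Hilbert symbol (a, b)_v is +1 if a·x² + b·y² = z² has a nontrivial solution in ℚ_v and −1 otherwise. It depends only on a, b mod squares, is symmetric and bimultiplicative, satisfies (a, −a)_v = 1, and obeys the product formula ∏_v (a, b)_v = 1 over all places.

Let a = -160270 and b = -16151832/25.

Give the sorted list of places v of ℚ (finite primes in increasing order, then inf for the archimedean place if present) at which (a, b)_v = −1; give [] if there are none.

[2, 3, 5, 11, 37, 43, 47, inf]

(a, b) ≡ (-160270, -448662) mod (ℚ^×)²; places V = {2, 3, 5, 11, 31, 37, 43, 47, ∞}.
(a,b)_31: α=1, u≡7; β=0, v≡25 (mod 31); (7|31)=+1, (25|31)=+1; sign (−1)^0·+1^0·+1^1 = +1.
(a,b)_5: α=1, u≡1; β=-2, v≡3 (mod 5); (1|5)=+1, (3|5)=-1; sign (−1)^0·+1^-2·-1^1 = -1.
(a,b)_2: α=1, β=3; u≡1, v≡5 (mod 8); ε(u)ε(v)=0·0, αω(v)=1·1, βω(u)=3·0; sum ≡ 1  ⇒  -1.
(a,b)_37: α=0, u≡14; β=1, v≡7 (mod 37); (14|37)=-1, (7|37)=+1; sign (−1)^0·-1^1·+1^0 = -1.
(a,b)_∞: sgn(-160270)=−, sgn(-448662)=−, so -1.
(a,b)_3: α=0, u≡2; β=3, v≡2 (mod 3); (2|3)=-1, (2|3)=-1; sign (−1)^0·-1^3·-1^0 = -1.
(a,b)_43: α=0, u≡34; β=1, v≡13 (mod 43); (34|43)=-1, (13|43)=+1; sign (−1)^0·-1^1·+1^0 = -1.
(a,b)_11: α=1, u≡5; β=0, v≡6 (mod 11); (5|11)=+1, (6|11)=-1; sign (−1)^0·+1^0·-1^1 = -1.
(a,b)_47: α=1, u≡21; β=1, v≡21 (mod 47); (21|47)=+1, (21|47)=+1; sign (−1)^1·+1^1·+1^1 = -1.
|Ram(-160270, -448662)| = 8, even; anisotropic at {2, 3, 5, 11, 37, 43, 47, ∞}.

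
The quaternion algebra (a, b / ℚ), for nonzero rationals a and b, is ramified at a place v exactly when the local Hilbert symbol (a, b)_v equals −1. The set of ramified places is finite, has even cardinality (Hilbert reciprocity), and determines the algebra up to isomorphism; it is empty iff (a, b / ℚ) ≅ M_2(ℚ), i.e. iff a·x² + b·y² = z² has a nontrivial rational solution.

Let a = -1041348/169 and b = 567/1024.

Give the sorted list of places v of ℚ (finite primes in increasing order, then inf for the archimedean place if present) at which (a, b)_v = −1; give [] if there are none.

Mod squares: a ≡ -5313, b ≡ 7. Check v ∈ {∞, 2, 3, 7, 11, 13, 23}.
v=13: a=13^-2·(≡4), b=13^0·(≡6) mod 13; (4|13)=+1, (6|13)=-1; (−1)^{-2·0·6}·(+1)^0·(-1)^-2 = +1.
v=23: a=23^1·(≡10), b=23^0·(≡7) mod 23; (10|23)=-1, (7|23)=-1; (−1)^{1·0·11}·(-1)^0·(-1)^1 = -1.
v=3: a=3^1·(≡2), b=3^4·(≡1) mod 3; (2|3)=-1, (1|3)=+1; (−1)^{1·4·1}·(-1)^4·(+1)^1 = +1.
v=11: a=11^1·(≡5), b=11^0·(≡6) mod 11; (5|11)=+1, (6|11)=-1; (−1)^{1·0·5}·(+1)^0·(-1)^1 = -1.
v=2: v_2(a)=2, v_2(b)=-10; units ≡ 7, 7 (mod 8); ε·ε+αω+βω = 1·1+2·0+-10·0 ≡ 1  ⇒  (a,b)_2 = -1.
v=∞: -5313 < 0 and 7 > 0  ⇒  (a,b)_∞ = +1.
v=7: a=7^3·(≡2), b=7^1·(≡2) mod 7; (2|7)=+1, (2|7)=+1; (−1)^{3·1·3}·(+1)^1·(+1)^3 = -1.
Ram(-5313, 7) = {2, 7, 11, 23}; no ℚ_2-point on the conic.

[2, 7, 11, 23]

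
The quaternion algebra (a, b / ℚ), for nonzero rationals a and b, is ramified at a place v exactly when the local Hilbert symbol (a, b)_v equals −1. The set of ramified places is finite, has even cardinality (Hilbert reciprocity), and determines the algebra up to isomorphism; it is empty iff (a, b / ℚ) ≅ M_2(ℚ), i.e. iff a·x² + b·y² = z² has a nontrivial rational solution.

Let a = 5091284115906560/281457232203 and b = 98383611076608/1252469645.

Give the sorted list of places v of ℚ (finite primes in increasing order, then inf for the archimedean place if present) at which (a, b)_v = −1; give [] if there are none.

Mod squares: a ≡ 330, b ≡ 4290. Check v ∈ {∞, 2, 3, 5, 7, 11, 13, 17, 19, 37, 47}.
v=2: v_2(a)=13, v_2(b)=13; units ≡ 5, 1 (mod 8); ε·ε+αω+βω = 0·0+13·0+13·1 ≡ 1  ⇒  (a,b)_2 = -1.
v=19: a=19^-2·(≡5), b=19^-2·(≡10) mod 19; (5|19)=+1, (10|19)=-1; (−1)^{-2·-2·9}·(+1)^-2·(-1)^-2 = +1.
v=7: a=7^-6·(≡2), b=7^-4·(≡5) mod 7; (2|7)=+1, (5|7)=-1; (−1)^{-6·-4·3}·(+1)^-4·(-1)^-6 = +1.
v=∞: 330 > 0 and 4290 > 0  ⇒  (a,b)_∞ = +1.
v=37: a=37^2·(≡16), b=37^2·(≡19) mod 37; (16|37)=+1, (19|37)=-1; (−1)^{2·2·18}·(+1)^2·(-1)^2 = +1.
v=11: a=11^1·(≡2), b=11^3·(≡4) mod 11; (2|11)=-1, (4|11)=+1; (−1)^{1·3·5}·(-1)^3·(+1)^1 = +1.
v=13: a=13^4·(≡5), b=13^3·(≡5) mod 13; (5|13)=-1, (5|13)=-1; (−1)^{4·3·6}·(-1)^3·(-1)^4 = -1.
v=47: a=47^-2·(≡8), b=47^0·(≡31) mod 47; (8|47)=+1, (31|47)=-1; (−1)^{-2·0·23}·(+1)^0·(-1)^-2 = +1.
v=5: a=5^1·(≡4), b=5^-1·(≡2) mod 5; (4|5)=+1, (2|5)=-1; (−1)^{1·-1·2}·(+1)^-1·(-1)^1 = -1.
v=3: a=3^-1·(≡2), b=3^1·(≡2) mod 3; (2|3)=-1, (2|3)=-1; (−1)^{-1·1·1}·(-1)^1·(-1)^-1 = -1.
v=17: a=17^2·(≡12), b=17^-2·(≡12) mod 17; (12|17)=-1, (12|17)=-1; (−1)^{2·-2·8}·(-1)^-2·(-1)^2 = +1.
Ram(330, 4290) = {2, 3, 5, 13}; no ℚ_2-point on the conic.

[2, 3, 5, 13]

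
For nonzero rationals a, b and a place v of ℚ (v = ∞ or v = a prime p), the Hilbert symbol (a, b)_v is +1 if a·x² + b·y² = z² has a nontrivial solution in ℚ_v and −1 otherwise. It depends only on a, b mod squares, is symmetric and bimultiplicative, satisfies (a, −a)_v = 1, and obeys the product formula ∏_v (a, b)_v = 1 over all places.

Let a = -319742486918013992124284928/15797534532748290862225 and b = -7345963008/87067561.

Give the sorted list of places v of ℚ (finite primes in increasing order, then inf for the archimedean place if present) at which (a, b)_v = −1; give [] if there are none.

(a, b) ≡ (-38, -138) mod (ℚ^×)²; places V = {2, 3, 5, 7, 13, 19, 23, 31, 43, 47, ∞}.
(a,b)_47: α=-2, u≡3; β=0, v≡36 (mod 47); (3|47)=+1, (36|47)=+1; sign (−1)^0·+1^0·+1^-2 = +1.
(a,b)_13: α=2, u≡10; β=0, v≡5 (mod 13); (10|13)=+1, (5|13)=-1; sign (−1)^0·+1^0·-1^2 = +1.
(a,b)_∞: sgn(-38)=−, sgn(-138)=−, so -1.
(a,b)_3: α=16, u≡1; β=3, v≡2 (mod 3); (1|3)=+1, (2|3)=-1; sign (−1)^0·+1^3·-1^16 = +1.
(a,b)_43: α=-6, u≡7; β=-2, v≡32 (mod 43); (7|43)=-1, (32|43)=-1; sign (−1)^0·-1^-2·-1^-6 = +1.
(a,b)_5: α=-2, u≡3; β=0, v≡2 (mod 5); (3|5)=-1, (2|5)=-1; sign (−1)^0·-1^0·-1^-2 = +1.
(a,b)_19: α=5, u≡16; β=2, v≡18 (mod 19); (16|19)=+1, (18|19)=-1; sign (−1)^0·+1^2·-1^5 = -1.
(a,b)_23: α=2, u≡6; β=1, v≡19 (mod 23); (6|23)=+1, (19|23)=-1; sign (−1)^0·+1^1·-1^2 = +1.
(a,b)_7: α=-2, u≡2; β=-2, v≡4 (mod 7); (2|7)=+1, (4|7)=+1; sign (−1)^0·+1^-2·+1^-2 = +1.
(a,b)_2: α=25, β=15; u≡5, v≡3 (mod 8); ε(u)ε(v)=0·1, αω(v)=25·1, βω(u)=15·1; sum ≡ 0  ⇒  +1.
(a,b)_31: α=-4, u≡6; β=-2, v≡12 (mod 31); (6|31)=-1, (12|31)=-1; sign (−1)^0·-1^-2·-1^-4 = +1.
Ram(-38, -138) = {19, ∞}; no ℚ_19-point on the conic.

[19, inf]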